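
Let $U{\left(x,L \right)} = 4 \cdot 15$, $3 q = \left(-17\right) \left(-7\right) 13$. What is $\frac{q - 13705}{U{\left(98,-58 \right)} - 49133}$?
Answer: $\frac{39568}{147219} \approx 0.26877$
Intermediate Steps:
$q = \frac{1547}{3}$ ($q = \frac{\left(-17\right) \left(-7\right) 13}{3} = \frac{119 \cdot 13}{3} = \frac{1}{3} \cdot 1547 = \frac{1547}{3} \approx 515.67$)
$U{\left(x,L \right)} = 60$
$\frac{q - 13705}{U{\left(98,-58 \right)} - 49133} = \frac{\frac{1547}{3} - 13705}{60 - 49133} = - \frac{39568}{3 \left(-49073\right)} = \left(- \frac{39568}{3}\right) \left(- \frac{1}{49073}\right) = \frac{39568}{147219}$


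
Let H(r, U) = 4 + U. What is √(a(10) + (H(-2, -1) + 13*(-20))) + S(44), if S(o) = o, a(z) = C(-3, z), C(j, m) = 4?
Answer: 44 + I*√253 ≈ 44.0 + 15.906*I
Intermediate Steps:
a(z) = 4
√(a(10) + (H(-2, -1) + 13*(-20))) + S(44) = √(4 + ((4 - 1) + 13*(-20))) + 44 = √(4 + (3 - 260)) + 44 = √(4 - 257) + 44 = √(-253) + 44 = I*√253 + 44 = 44 + I*√253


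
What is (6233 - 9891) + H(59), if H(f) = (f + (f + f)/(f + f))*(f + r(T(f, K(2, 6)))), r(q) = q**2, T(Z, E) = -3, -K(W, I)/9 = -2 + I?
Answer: 422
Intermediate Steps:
K(W, I) = 18 - 9*I (K(W, I) = -9*(-2 + I) = 18 - 9*I)
H(f) = (1 + f)*(9 + f) (H(f) = (f + (f + f)/(f + f))*(f + (-3)**2) = (f + (2*f)/((2*f)))*(f + 9) = (f + (2*f)*(1/(2*f)))*(9 + f) = (f + 1)*(9 + f) = (1 + f)*(9 + f))
(6233 - 9891) + H(59) = (6233 - 9891) + (9 + 59**2 + 10*59) = -3658 + (9 + 3481 + 590) = -3658 + 4080 = 422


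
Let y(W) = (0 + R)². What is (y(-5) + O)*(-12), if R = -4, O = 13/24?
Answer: -397/2 ≈ -198.50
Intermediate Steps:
O = 13/24 (O = 13*(1/24) = 13/24 ≈ 0.54167)
y(W) = 16 (y(W) = (0 - 4)² = (-4)² = 16)
(y(-5) + O)*(-12) = (16 + 13/24)*(-12) = (397/24)*(-12) = -397/2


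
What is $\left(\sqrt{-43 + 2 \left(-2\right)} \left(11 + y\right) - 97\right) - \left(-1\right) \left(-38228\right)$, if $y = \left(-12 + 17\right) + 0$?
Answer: $-38325 + 16 i \sqrt{47} \approx -38325.0 + 109.69 i$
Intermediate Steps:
$y = 5$ ($y = 5 + 0 = 5$)
$\left(\sqrt{-43 + 2 \left(-2\right)} \left(11 + y\right) - 97\right) - \left(-1\right) \left(-38228\right) = \left(\sqrt{-43 + 2 \left(-2\right)} \left(11 + 5\right) - 97\right) - \left(-1\right) \left(-38228\right) = \left(\sqrt{-43 - 4} \cdot 16 - 97\right) - 38228 = \left(\sqrt{-47} \cdot 16 - 97\right) - 38228 = \left(i \sqrt{47} \cdot 16 - 97\right) - 38228 = \left(16 i \sqrt{47} - 97\right) - 38228 = \left(-97 + 16 i \sqrt{47}\right) - 38228 = -38325 + 16 i \sqrt{47}$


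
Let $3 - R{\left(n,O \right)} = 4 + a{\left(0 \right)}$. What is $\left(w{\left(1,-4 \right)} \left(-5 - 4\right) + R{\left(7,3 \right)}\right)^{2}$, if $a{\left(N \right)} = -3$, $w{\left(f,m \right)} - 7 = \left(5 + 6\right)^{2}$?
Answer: $1322500$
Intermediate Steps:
$w{\left(f,m \right)} = 128$ ($w{\left(f,m \right)} = 7 + \left(5 + 6\right)^{2} = 7 + 11^{2} = 7 + 121 = 128$)
$R{\left(n,O \right)} = 2$ ($R{\left(n,O \right)} = 3 - \left(4 - 3\right) = 3 - 1 = 2$)
$\left(w{\left(1,-4 \right)} \left(-5 - 4\right) + R{\left(7,3 \right)}\right)^{2} = \left(128 \left(-5 - 4\right) + 2\right)^{2} = \left(128 \left(-9\right) + 2\right)^{2} = \left(-1152 + 2\right)^{2} = \left(-1150\right)^{2} = 1322500$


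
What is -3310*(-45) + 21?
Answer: 148971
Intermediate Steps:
-3310*(-45) + 21 = -331*(-450) + 21 = 148950 + 21 = 148971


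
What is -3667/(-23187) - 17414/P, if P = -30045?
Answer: 57105937/77405935 ≈ 0.73775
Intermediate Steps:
-3667/(-23187) - 17414/P = -3667/(-23187) - 17414/(-30045) = -3667*(-1/23187) - 17414*(-1/30045) = 3667/23187 + 17414/30045 = 57105937/77405935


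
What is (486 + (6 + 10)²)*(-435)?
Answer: -322770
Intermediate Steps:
(486 + (6 + 10)²)*(-435) = (486 + 16²)*(-435) = (486 + 256)*(-435) = 742*(-435) = -322770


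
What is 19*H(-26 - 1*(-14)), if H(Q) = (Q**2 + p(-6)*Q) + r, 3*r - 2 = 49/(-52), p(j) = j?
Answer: 641269/156 ≈ 4110.7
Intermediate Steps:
r = 55/156 (r = 2/3 + (49/(-52))/3 = 2/3 + (49*(-1/52))/3 = 2/3 + (1/3)*(-49/52) = 2/3 - 49/156 = 55/156 ≈ 0.35256)
H(Q) = 55/156 + Q**2 - 6*Q (H(Q) = (Q**2 - 6*Q) + 55/156 = 55/156 + Q**2 - 6*Q)
19*H(-26 - 1*(-14)) = 19*(55/156 + (-26 - 1*(-14))**2 - 6*(-26 - 1*(-14))) = 19*(55/156 + (-26 + 14)**2 - 6*(-26 + 14)) = 19*(55/156 + (-12)**2 - 6*(-12)) = 19*(55/156 + 144 + 72) = 19*(33751/156) = 641269/156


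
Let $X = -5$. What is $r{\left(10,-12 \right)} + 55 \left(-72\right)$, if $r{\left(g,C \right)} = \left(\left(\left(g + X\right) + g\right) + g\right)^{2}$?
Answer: $-3335$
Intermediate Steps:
$r{\left(g,C \right)} = \left(-5 + 3 g\right)^{2}$ ($r{\left(g,C \right)} = \left(\left(\left(g - 5\right) + g\right) + g\right)^{2} = \left(\left(\left(-5 + g\right) + g\right) + g\right)^{2} = \left(\left(-5 + 2 g\right) + g\right)^{2} = \left(-5 + 3 g\right)^{2}$)
$r{\left(10,-12 \right)} + 55 \left(-72\right) = \left(-5 + 3 \cdot 10\right)^{2} + 55 \left(-72\right) = \left(-5 + 30\right)^{2} - 3960 = 25^{2} - 3960 = 625 - 3960 = -3335$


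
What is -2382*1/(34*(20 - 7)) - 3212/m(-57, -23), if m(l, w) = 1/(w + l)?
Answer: 56786969/221 ≈ 2.5695e+5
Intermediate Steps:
m(l, w) = 1/(l + w)
-2382*1/(34*(20 - 7)) - 3212/m(-57, -23) = -2382*1/(34*(20 - 7)) - 3212/(1/(-57 - 23)) = -2382/(34*13) - 3212/(1/(-80)) = -2382/442 - 3212/(-1/80) = -2382*1/442 - 3212*(-80) = -1191/221 + 256960 = 56786969/221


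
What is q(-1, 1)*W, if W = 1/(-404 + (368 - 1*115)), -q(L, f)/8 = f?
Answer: 8/151 ≈ 0.052980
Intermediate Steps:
q(L, f) = -8*f
W = -1/151 (W = 1/(-404 + (368 - 115)) = 1/(-404 + 253) = 1/(-151) = -1/151 ≈ -0.0066225)
q(-1, 1)*W = -8*1*(-1/151) = -8*(-1/151) = 8/151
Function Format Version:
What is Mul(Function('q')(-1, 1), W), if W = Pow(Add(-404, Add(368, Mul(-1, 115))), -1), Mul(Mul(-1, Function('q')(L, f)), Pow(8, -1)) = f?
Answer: Rational(8, 151) ≈ 0.052980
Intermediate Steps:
Function('q')(L, f) = Mul(-8, f)
W = Rational(-1, 151) (W = Pow(Add(-404, Add(368, -115)), -1) = Pow(Add(-404, 253), -1) = Pow(-151, -1) = Rational(-1, 151) ≈ -0.0066225)
Mul(Function('q')(-1, 1), W) = Mul(Mul(-8, 1), Rational(-1, 151)) = Mul(-8, Rational(-1, 151)) = Rational(8, 151)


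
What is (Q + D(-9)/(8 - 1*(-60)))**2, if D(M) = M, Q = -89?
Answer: 36735721/4624 ≈ 7944.6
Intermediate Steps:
(Q + D(-9)/(8 - 1*(-60)))**2 = (-89 - 9/(8 - 1*(-60)))**2 = (-89 - 9/(8 + 60))**2 = (-89 - 9/68)**2 = (-6061/68)**2 = 36735721/4624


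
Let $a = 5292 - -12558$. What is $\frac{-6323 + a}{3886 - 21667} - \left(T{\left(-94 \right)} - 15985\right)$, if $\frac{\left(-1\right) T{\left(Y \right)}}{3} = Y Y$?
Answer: $\frac{755556506}{17781} \approx 42492.0$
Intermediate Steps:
$a = 17850$ ($a = 5292 + 12558 = 17850$)
$T{\left(Y \right)} = - 3 Y^{2}$ ($T{\left(Y \right)} = - 3 Y Y = - 3 Y^{2}$)
$\frac{-6323 + a}{3886 - 21667} - \left(T{\left(-94 \right)} - 15985\right) = \frac{-6323 + 17850}{3886 - 21667} - \left(- 3 \left(-94\right)^{2} - 15985\right) = \frac{11527}{-17781} - \left(\left(-3\right) 8836 - 15985\right) = 11527 \left(- \frac{1}{17781}\right) - \left(-26508 - 15985\right) = - \frac{11527}{17781} - -42493 = - \frac{11527}{17781} + 42493 = \frac{755556506}{17781}$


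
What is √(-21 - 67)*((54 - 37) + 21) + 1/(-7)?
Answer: -⅐ + 76*I*√22 ≈ -0.14286 + 356.47*I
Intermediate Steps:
√(-21 - 67)*((54 - 37) + 21) + 1/(-7) = √(-88)*(17 + 21) - ⅐ = (2*I*√22)*38 - ⅐ = 76*I*√22 - ⅐ = -⅐ + 76*I*√22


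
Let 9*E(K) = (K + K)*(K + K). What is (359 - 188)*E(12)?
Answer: 10944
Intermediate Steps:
E(K) = 4*K²/9 (E(K) = ((K + K)*(K + K))/9 = ((2*K)*(2*K))/9 = (4*K²)/9 = 4*K²/9)
(359 - 188)*E(12) = (359 - 188)*((4/9)*12²) = 171*((4/9)*144) = 171*64 = 10944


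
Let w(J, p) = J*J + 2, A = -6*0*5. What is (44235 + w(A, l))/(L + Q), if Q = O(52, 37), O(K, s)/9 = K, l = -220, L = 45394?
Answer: 44237/45862 ≈ 0.96457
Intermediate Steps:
A = 0 (A = 0*5 = 0)
O(K, s) = 9*K
w(J, p) = 2 + J² (w(J, p) = J² + 2 = 2 + J²)
Q = 468 (Q = 9*52 = 468)
(44235 + w(A, l))/(L + Q) = (44235 + (2 + 0²))/(45394 + 468) = (44235 + (2 + 0))/45862 = (44235 + 2)*(1/45862) = 44237*(1/45862) = 44237/45862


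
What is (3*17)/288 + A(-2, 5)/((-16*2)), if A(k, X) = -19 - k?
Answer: 17/24 ≈ 0.70833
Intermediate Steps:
(3*17)/288 + A(-2, 5)/((-16*2)) = (3*17)/288 + (-19 - 1*(-2))/((-16*2)) = 51*(1/288) + (-19 + 2)/(-32) = 17/96 - 17*(-1/32) = 17/96 + 17/32 = 17/24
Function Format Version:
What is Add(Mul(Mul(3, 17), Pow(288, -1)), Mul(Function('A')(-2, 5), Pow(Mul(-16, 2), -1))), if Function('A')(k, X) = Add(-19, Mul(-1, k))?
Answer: Rational(17, 24) ≈ 0.70833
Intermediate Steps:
Add(Mul(Mul(3, 17), Pow(288, -1)), Mul(Function('A')(-2, 5), Pow(Mul(-16, 2), -1))) = Add(Mul(Mul(3, 17), Pow(288, -1)), Mul(Add(-19, Mul(-1, -2)), Pow(Mul(-16, 2), -1))) = Add(Mul(51, Rational(1, 288)), Mul(Add(-19, 2), Pow(-32, -1))) = Add(Rational(17, 96), Mul(-17, Rational(-1, 32))) = Add(Rational(17, 96), Rational(17, 32)) = Rational(17, 24)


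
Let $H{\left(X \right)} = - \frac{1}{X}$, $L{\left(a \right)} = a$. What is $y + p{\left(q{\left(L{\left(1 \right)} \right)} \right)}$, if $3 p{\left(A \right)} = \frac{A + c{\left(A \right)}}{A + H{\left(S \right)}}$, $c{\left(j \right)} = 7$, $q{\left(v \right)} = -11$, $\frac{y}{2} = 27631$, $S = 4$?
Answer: $\frac{7460386}{135} \approx 55262.0$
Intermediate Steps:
$y = 55262$ ($y = 2 \cdot 27631 = 55262$)
$p{\left(A \right)} = \frac{7 + A}{3 \left(- \frac{1}{4} + A\right)}$ ($p{\left(A \right)} = \frac{\left(A + 7\right) \frac{1}{A - \frac{1}{4}}}{3} = \frac{\left(7 + A\right) \frac{1}{A - \frac{1}{4}}}{3} = \frac{\left(7 + A\right) \frac{1}{- \frac{1}{4} + A}}{3} = \frac{\frac{1}{- \frac{1}{4} + A} \left(7 + A\right)}{3} = \frac{7 + A}{3 \left(- \frac{1}{4} + A\right)}$)
$y + p{\left(q{\left(L{\left(1 \right)} \right)} \right)} = 55262 + \frac{4 \left(7 - 11\right)}{3 \left(-1 + 4 \left(-11\right)\right)} = 55262 + \frac{4}{3} \frac{1}{-1 - 44} \left(-4\right) = 55262 + \frac{4}{3} \frac{1}{-45} \left(-4\right) = 55262 + \frac{4}{3} \left(- \frac{1}{45}\right) \left(-4\right) = 55262 + \frac{16}{135} = \frac{7460386}{135}$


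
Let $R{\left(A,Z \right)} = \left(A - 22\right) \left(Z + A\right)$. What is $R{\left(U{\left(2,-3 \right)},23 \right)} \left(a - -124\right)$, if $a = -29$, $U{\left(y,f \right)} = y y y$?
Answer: $-41230$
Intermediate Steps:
$U{\left(y,f \right)} = y^{3}$ ($U{\left(y,f \right)} = y^{2} y = y^{3}$)
$R{\left(A,Z \right)} = \left(-22 + A\right) \left(A + Z\right)$
$R{\left(U{\left(2,-3 \right)},23 \right)} \left(a - -124\right) = \left(\left(2^{3}\right)^{2} - 22 \cdot 2^{3} - 506 + 2^{3} \cdot 23\right) \left(-29 - -124\right) = \left(8^{2} - 176 - 506 + 8 \cdot 23\right) \left(-29 + \left(-94 + 218\right)\right) = \left(64 - 176 - 506 + 184\right) \left(-29 + 124\right) = \left(-434\right) 95 = -41230$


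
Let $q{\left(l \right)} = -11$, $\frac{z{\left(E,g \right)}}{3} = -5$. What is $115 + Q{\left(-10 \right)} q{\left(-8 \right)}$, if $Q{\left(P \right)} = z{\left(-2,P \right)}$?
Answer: $280$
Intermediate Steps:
$z{\left(E,g \right)} = -15$ ($z{\left(E,g \right)} = 3 \left(-5\right) = -15$)
$Q{\left(P \right)} = -15$
$115 + Q{\left(-10 \right)} q{\left(-8 \right)} = 115 - -165 = 115 + 165 = 280$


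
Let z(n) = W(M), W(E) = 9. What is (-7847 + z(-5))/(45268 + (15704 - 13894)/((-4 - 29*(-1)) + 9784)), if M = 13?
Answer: -38441471/222017811 ≈ -0.17315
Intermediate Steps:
z(n) = 9
(-7847 + z(-5))/(45268 + (15704 - 13894)/((-4 - 29*(-1)) + 9784)) = (-7847 + 9)/(45268 + (15704 - 13894)/((-4 - 29*(-1)) + 9784)) = -7838/(45268 + 1810/((-4 + 29) + 9784)) = -7838/(45268 + 1810/(25 + 9784)) = -7838/(45268 + 1810/9809) = -7838/444035622/9809 = -7838*9809/444035622 = -38441471/222017811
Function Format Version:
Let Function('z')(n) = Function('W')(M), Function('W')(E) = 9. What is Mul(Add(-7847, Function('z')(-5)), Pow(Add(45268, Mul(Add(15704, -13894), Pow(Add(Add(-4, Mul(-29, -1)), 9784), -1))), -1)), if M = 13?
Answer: Rational(-38441471, 222017811) ≈ -0.17315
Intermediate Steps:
Function('z')(n) = 9
Mul(Add(-7847, Function('z')(-5)), Pow(Add(45268, Mul(Add(15704, -13894), Pow(Add(Add(-4, Mul(-29, -1)), 9784), -1))), -1)) = Mul(Add(-7847, 9), Pow(Add(45268, Mul(Add(15704, -13894), Pow(Add(Add(-4, Mul(-29, -1)), 9784), -1))), -1)) = Mul(-7838, Pow(Add(45268, Mul(1810, Pow(Add(Add(-4, 29), 9784), -1))), -1)) = Mul(-7838, Pow(Add(45268, Mul(1810, Pow(Add(25, 9784), -1))), -1)) = Mul(-7838, Pow(Add(45268, Mul(1810, Pow(9809, -1))), -1)) = Mul(-7838, Pow(Add(45268, Mul(1810, Rational(1, 9809))), -1)) = Mul(-7838, Pow(Add(45268, Rational(1810, 9809)), -1)) = Mul(-7838, Pow(Rational(444035622, 9809), -1)) = Mul(-7838, Rational(9809, 444035622)) = Rational(-38441471, 222017811)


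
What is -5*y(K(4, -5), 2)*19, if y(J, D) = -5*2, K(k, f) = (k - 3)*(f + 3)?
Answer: 950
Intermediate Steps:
K(k, f) = (-3 + k)*(3 + f)
y(J, D) = -10
-5*y(K(4, -5), 2)*19 = -5*(-10)*19 = 50*19 = 950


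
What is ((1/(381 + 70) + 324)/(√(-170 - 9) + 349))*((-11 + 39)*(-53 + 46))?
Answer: -499776725/2750649 + 1432025*I*√179/2750649 ≈ -181.69 + 6.9653*I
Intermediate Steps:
((1/(381 + 70) + 324)/(√(-170 - 9) + 349))*((-11 + 39)*(-53 + 46)) = ((1/451 + 324)/(√(-179) + 349))*(28*(-7)) = ((1/451 + 324)/(I*√179 + 349))*(-196) = (146125/(451*(349 + I*√179)))*(-196) = -28640500/(451*(349 + I*√179))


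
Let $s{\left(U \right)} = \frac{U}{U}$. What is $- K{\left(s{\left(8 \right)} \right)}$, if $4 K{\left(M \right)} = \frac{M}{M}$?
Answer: $- \frac{1}{4} \approx -0.25$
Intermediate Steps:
$s{\left(U \right)} = 1$
$K{\left(M \right)} = \frac{1}{4}$ ($K{\left(M \right)} = \frac{M \frac{1}{M}}{4} = \frac{1}{4} \cdot 1 = \frac{1}{4}$)
$- K{\left(s{\left(8 \right)} \right)} = \left(-1\right) \frac{1}{4} = - \frac{1}{4}$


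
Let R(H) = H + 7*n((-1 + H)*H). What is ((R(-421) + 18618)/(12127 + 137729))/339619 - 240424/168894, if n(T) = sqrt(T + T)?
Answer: -2039353787769703/1432613653976736 + sqrt(88831)/3635281776 ≈ -1.4235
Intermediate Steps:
n(T) = sqrt(2)*sqrt(T) (n(T) = sqrt(2*T) = sqrt(2)*sqrt(T))
R(H) = H + 7*sqrt(2)*sqrt(H*(-1 + H)) (R(H) = H + 7*(sqrt(2)*sqrt((-1 + H)*H)) = H + 7*(sqrt(2)*sqrt(H*(-1 + H))) = H + 7*sqrt(2)*sqrt(H*(-1 + H)))
((R(-421) + 18618)/(12127 + 137729))/339619 - 240424/168894 = (((-421 + 7*sqrt(2)*sqrt(-421*(-1 - 421))) + 18618)/(12127 + 137729))/339619 - 240424/168894 = (((-421 + 7*sqrt(2)*sqrt(-421*(-422))) + 18618)/149856)*(1/339619) - 240424*1/168894 = (((-421 + 7*sqrt(2)*sqrt(177662)) + 18618)*(1/149856))*(1/339619) - 120212/84447 = (((-421 + 14*sqrt(88831)) + 18618)*(1/149856))*(1/339619) - 120212/84447 = ((18197 + 14*sqrt(88831))*(1/149856))*(1/339619) - 120212/84447 = (18197/149856 + sqrt(88831)/10704)*(1/339619) - 120212/84447 = (18197/50893944864 + sqrt(88831)/3635281776) - 120212/84447 = -2039353787769703/1432613653976736 + sqrt(88831)/3635281776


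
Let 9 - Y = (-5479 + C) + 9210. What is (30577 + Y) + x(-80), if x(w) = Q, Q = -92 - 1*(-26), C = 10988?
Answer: 15801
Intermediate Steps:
Q = -66 (Q = -92 + 26 = -66)
Y = -14710 (Y = 9 - ((-5479 + 10988) + 9210) = 9 - (5509 + 9210) = 9 - 1*14719 = 9 - 14719 = -14710)
x(w) = -66
(30577 + Y) + x(-80) = (30577 - 14710) - 66 = 15867 - 66 = 15801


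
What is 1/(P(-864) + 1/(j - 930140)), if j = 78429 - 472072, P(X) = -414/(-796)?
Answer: 526865634/274022683 ≈ 1.9227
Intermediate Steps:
P(X) = 207/398 (P(X) = -414*(-1/796) = 207/398)
j = -393643
1/(P(-864) + 1/(j - 930140)) = 1/(207/398 + 1/(-393643 - 930140)) = 1/(207/398 + 1/(-1323783)) = 1/(207/398 - 1/1323783) = 1/(274022683/526865634) = 526865634/274022683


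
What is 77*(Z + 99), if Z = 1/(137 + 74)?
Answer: 1608530/211 ≈ 7623.4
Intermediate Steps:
Z = 1/211 ≈ 0.0047393
77*(Z + 99) = 77*(1/211 + 99) = 77*(20890/211) = 1608530/211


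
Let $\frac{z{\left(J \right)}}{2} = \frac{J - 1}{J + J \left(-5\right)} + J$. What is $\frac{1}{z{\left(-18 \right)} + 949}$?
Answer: $\frac{36}{32849} \approx 0.0010959$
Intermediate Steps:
$z{\left(J \right)} = 2 J - \frac{-1 + J}{2 J}$ ($z{\left(J \right)} = 2 \left(\frac{J - 1}{J + J \left(-5\right)} + J\right) = 2 \left(\frac{-1 + J}{J - 5 J} + J\right) = 2 \left(\frac{-1 + J}{\left(-4\right) J} + J\right) = 2 \left(\left(-1 + J\right) \left(- \frac{1}{4 J}\right) + J\right) = 2 \left(- \frac{-1 + J}{4 J} + J\right) = 2 \left(J - \frac{-1 + J}{4 J}\right) = 2 J - \frac{-1 + J}{2 J}$)
$\frac{1}{z{\left(-18 \right)} + 949} = \frac{1}{\frac{1 - 18 \left(-1 + 4 \left(-18\right)\right)}{2 \left(-18\right)} + 949} = \frac{1}{\frac{1}{2} \left(- \frac{1}{18}\right) \left(1 - 18 \left(-1 - 72\right)\right) + 949} = \frac{1}{\frac{1}{2} \left(- \frac{1}{18}\right) \left(1 - -1314\right) + 949} = \frac{1}{\frac{1}{2} \left(- \frac{1}{18}\right) \left(1 + 1314\right) + 949} = \frac{1}{\frac{1}{2} \left(- \frac{1}{18}\right) 1315 + 949} = \frac{1}{- \frac{1315}{36} + 949} = \frac{1}{\frac{32849}{36}} = \frac{36}{32849}$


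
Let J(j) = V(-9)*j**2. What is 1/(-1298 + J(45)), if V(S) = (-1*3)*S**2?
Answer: -1/493373 ≈ -2.0269e-6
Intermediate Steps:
V(S) = -3*S**2
J(j) = -243*j**2 (J(j) = (-3*(-9)**2)*j**2 = (-3*81)*j**2 = -243*j**2)
1/(-1298 + J(45)) = 1/(-1298 - 243*45**2) = 1/(-1298 - 243*2025) = 1/(-1298 - 492075) = 1/(-493373) = -1/493373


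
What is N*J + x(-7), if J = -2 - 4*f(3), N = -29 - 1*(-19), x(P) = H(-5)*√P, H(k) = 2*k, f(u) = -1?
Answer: -20 - 10*I*√7 ≈ -20.0 - 26.458*I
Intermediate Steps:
x(P) = -10*√P (x(P) = (2*(-5))*√P = -10*√P)
N = -10 (N = -29 + 19 = -10)
J = 2 (J = -2 - 4*(-1) = -2 + 4 = 2)
N*J + x(-7) = -10*2 - 10*I*√7 = -20 - 10*I*√7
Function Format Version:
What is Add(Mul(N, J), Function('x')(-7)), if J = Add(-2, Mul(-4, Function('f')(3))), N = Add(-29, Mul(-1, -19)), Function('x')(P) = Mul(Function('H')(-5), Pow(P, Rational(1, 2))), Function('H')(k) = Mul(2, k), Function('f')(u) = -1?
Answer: Add(-20, Mul(-10, I, Pow(7, Rational(1, 2)))) ≈ Add(-20.000, Mul(-26.458, I))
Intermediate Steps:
Function('x')(P) = Mul(-10, Pow(P, Rational(1, 2))) (Function('x')(P) = Mul(Mul(2, -5), Pow(P, Rational(1, 2))) = Mul(-10, Pow(P, Rational(1, 2))))
N = -10 (N = Add(-29, 19) = -10)
J = 2 (J = Add(-2, Mul(-4, -1)) = Add(-2, 4) = 2)
Add(Mul(N, J), Function('x')(-7)) = Add(Mul(-10, 2), Mul(-10, Pow(-7, Rational(1, 2)))) = Add(-20, Mul(-10, Mul(I, Pow(7, Rational(1, 2))))) = Add(-20, Mul(-10, I, Pow(7, Rational(1, 2))))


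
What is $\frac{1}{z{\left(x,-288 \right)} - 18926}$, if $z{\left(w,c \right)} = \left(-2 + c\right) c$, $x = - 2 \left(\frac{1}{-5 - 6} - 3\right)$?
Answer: $\frac{1}{64594} \approx 1.5481 \cdot 10^{-5}$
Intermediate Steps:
$x = \frac{68}{11}$ ($x = - 2 \left(\frac{1}{-5 - 6} - 3\right) = - 2 \left(\frac{1}{-11} - 3\right) = - 2 \left(- \frac{1}{11} - 3\right) = \left(-2\right) \left(- \frac{34}{11}\right) = \frac{68}{11} \approx 6.1818$)
$z{\left(w,c \right)} = c \left(-2 + c\right)$
$\frac{1}{z{\left(x,-288 \right)} - 18926} = \frac{1}{- 288 \left(-2 - 288\right) - 18926} = \frac{1}{\left(-288\right) \left(-290\right) - 18926} = \frac{1}{83520 - 18926} = \frac{1}{64594}$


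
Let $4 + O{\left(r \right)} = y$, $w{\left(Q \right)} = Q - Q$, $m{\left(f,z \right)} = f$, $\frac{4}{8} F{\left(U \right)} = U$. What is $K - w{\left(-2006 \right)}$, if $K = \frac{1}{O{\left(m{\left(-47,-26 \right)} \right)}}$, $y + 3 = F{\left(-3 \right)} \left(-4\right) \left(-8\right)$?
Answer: $- \frac{1}{199} \approx -0.0050251$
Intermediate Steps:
$F{\left(U \right)} = 2 U$
$w{\left(Q \right)} = 0$
$y = -195$ ($y = -3 + 2 \left(-3\right) \left(-4\right) \left(-8\right) = -3 + \left(-6\right) \left(-4\right) \left(-8\right) = -3 + 24 \left(-8\right) = -3 - 192 = -195$)
$O{\left(r \right)} = -199$ ($O{\left(r \right)} = -4 - 195 = -199$)
$K = - \frac{1}{199}$ ($K = \frac{1}{-199} = - \frac{1}{199} \approx -0.0050251$)
$K - w{\left(-2006 \right)} = - \frac{1}{199} - 0 = - \frac{1}{199} + 0 = - \frac{1}{199}$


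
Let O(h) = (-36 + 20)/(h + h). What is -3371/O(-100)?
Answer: -84275/2 ≈ -42138.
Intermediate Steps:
O(h) = -8/h (O(h) = -16*1/(2*h) = -8/h)
-3371/O(-100) = -3371/((-8/(-100))) = -3371/((-8*(-1/100))) = -3371/2/25 = -3371*25/2 = -84275/2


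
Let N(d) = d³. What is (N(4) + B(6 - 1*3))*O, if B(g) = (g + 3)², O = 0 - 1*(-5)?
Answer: 500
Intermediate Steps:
O = 5 (O = 0 + 5 = 5)
B(g) = (3 + g)²
(N(4) + B(6 - 1*3))*O = (4³ + (3 + (6 - 1*3))²)*5 = (64 + (3 + (6 - 3))²)*5 = (64 + (3 + 3)²)*5 = (64 + 6²)*5 = (64 + 36)*5 = 100*5 = 500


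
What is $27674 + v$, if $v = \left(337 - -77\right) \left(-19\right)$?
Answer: $19808$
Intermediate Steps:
$v = -7866$ ($v = \left(337 + 77\right) \left(-19\right) = 414 \left(-19\right) = -7866$)
$27674 + v = 27674 - 7866 = 19808$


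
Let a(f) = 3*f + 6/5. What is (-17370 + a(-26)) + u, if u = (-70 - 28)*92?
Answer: -132314/5 ≈ -26463.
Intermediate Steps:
a(f) = 6/5 + 3*f (a(f) = 3*f + 6*(⅕) = 3*f + 6/5 = 6/5 + 3*f)
u = -9016 (u = -98*92 = -9016)
(-17370 + a(-26)) + u = (-17370 + (6/5 + 3*(-26))) - 9016 = (-17370 + (6/5 - 78)) - 9016 = (-17370 - 384/5) - 9016 = -87234/5 - 9016 = -132314/5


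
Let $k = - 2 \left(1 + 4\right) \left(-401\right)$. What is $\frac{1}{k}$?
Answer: $\frac{1}{4010} \approx 0.00024938$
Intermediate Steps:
$k = 4010$ ($k = \left(-2\right) 5 \left(-401\right) = \left(-10\right) \left(-401\right) = 4010$)
$\frac{1}{k} = \frac{1}{4010}$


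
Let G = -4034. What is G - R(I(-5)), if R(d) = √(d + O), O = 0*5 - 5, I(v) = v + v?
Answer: -4034 - I*√15 ≈ -4034.0 - 3.873*I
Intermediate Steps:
I(v) = 2*v
O = -5 (O = 0 - 5 = -5)
R(d) = √(-5 + d) (R(d) = √(d - 5) = √(-5 + d))
G - R(I(-5)) = -4034 - √(-5 + 2*(-5)) = -4034 - √(-5 - 10) = -4034 - √(-15) = -4034 - I*√15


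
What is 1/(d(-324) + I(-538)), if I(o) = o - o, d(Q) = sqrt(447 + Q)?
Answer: sqrt(123)/123 ≈ 0.090167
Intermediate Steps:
I(o) = 0
1/(d(-324) + I(-538)) = 1/(sqrt(447 - 324) + 0) = 1/(sqrt(123) + 0) = 1/(sqrt(123)) = sqrt(123)/123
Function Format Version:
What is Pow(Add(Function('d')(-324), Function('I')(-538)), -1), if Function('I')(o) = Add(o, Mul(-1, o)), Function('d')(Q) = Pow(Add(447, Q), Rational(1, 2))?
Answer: Mul(Rational(1, 123), Pow(123, Rational(1, 2))) ≈ 0.090167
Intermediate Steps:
Function('I')(o) = 0
Pow(Add(Function('d')(-324), Function('I')(-538)), -1) = Pow(Add(Pow(Add(447, -324), Rational(1, 2)), 0), -1) = Pow(Add(Pow(123, Rational(1, 2)), 0), -1) = Pow(Pow(123, Rational(1, 2)), -1) = Mul(Rational(1, 123), Pow(123, Rational(1, 2)))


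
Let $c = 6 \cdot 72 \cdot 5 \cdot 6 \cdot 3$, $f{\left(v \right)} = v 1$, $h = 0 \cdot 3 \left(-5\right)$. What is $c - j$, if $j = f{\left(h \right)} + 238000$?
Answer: $-199120$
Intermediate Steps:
$h = 0$ ($h = 0 \left(-5\right) = 0$)
$f{\left(v \right)} = v$
$j = 238000$ ($j = 0 + 238000 = 238000$)
$c = 38880$ ($c = 432 \cdot 30 \cdot 3 = 432 \cdot 90 = 38880$)
$c - j = 38880 - 238000 = -199120$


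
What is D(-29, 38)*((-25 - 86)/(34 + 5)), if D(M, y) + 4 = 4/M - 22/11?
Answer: 6586/377 ≈ 17.469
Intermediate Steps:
D(M, y) = -6 + 4/M (D(M, y) = -4 + (4/M - 22/11) = -4 + (4/M - 22*1/11) = -4 + (4/M - 2) = -4 + (-2 + 4/M) = -6 + 4/M)
D(-29, 38)*((-25 - 86)/(34 + 5)) = (-6 + 4/(-29))*((-25 - 86)/(34 + 5)) = (-6 + 4*(-1/29))*(-111/39) = (-6 - 4/29)*(-111*1/39) = -178/29*(-37/13) = 6586/377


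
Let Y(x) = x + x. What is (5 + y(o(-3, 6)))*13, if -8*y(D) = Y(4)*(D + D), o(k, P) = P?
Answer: -91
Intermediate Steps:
Y(x) = 2*x
y(D) = -2*D (y(D) = -2*4*(D + D)/8 = -2*D)
(5 + y(o(-3, 6)))*13 = (5 - 2*6)*13 = (5 - 12)*13 = -7*13 = -91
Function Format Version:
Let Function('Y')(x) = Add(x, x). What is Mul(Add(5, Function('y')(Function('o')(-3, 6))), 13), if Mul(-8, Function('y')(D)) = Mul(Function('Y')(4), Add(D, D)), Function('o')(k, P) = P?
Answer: -91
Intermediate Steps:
Function('Y')(x) = Mul(2, x)
Function('y')(D) = Mul(-2, D) (Function('y')(D) = Mul(Rational(-1, 8), Mul(Mul(2, 4), Add(D, D))) = Mul(Rational(-1, 8), Mul(8, Mul(2, D))) = Mul(Rational(-1, 8), Mul(16, D)) = Mul(-2, D))
Mul(Add(5, Function('y')(Function('o')(-3, 6))), 13) = Mul(Add(5, Mul(-2, 6)), 13) = Mul(Add(5, -12), 13) = Mul(-7, 13) = -91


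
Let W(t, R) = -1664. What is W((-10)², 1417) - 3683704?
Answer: -3685368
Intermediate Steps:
W((-10)², 1417) - 3683704 = -1664 - 3683704 = -3685368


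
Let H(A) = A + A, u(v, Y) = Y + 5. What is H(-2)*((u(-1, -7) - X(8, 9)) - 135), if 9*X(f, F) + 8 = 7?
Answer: 4928/9 ≈ 547.56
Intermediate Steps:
u(v, Y) = 5 + Y
X(f, F) = -⅑ (X(f, F) = -8/9 + (⅑)*7 = -8/9 + 7/9 = -⅑)
H(A) = 2*A
H(-2)*((u(-1, -7) - X(8, 9)) - 135) = (2*(-2))*(((5 - 7) - 1*(-⅑)) - 135) = -4*((-2 + ⅑) - 135) = -4*(-17/9 - 135) = -4*(-1232/9) = 4928/9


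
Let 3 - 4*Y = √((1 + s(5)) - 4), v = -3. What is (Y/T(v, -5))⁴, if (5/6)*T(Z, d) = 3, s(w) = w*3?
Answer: 60625/2985984 - 4375*√3/373248 ≈ 1.0790e-6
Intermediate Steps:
s(w) = 3*w
T(Z, d) = 18/5 (T(Z, d) = (6/5)*3 = 18/5)
Y = ¾ - √3/2 (Y = ¾ - √((1 + 3*5) - 4)/4 = ¾ - √((1 + 15) - 4)/4 = ¾ - √(16 - 4)/4 = ¾ - √3/2 ≈ -0.11603)
(Y/T(v, -5))⁴ = ((¾ - √3/2)/(18/5))⁴ = ((¾ - √3/2)*(5/18))⁴ = (5/24 - 5*√3/36)⁴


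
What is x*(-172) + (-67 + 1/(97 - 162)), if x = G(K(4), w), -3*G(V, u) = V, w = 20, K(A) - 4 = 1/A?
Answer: 34447/195 ≈ 176.65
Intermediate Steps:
K(A) = 4 + 1/A
G(V, u) = -V/3
x = -17/12 (x = -(4 + 1/4)/3 = -(4 + ¼)/3 = -⅓*17/4 = -17/12 ≈ -1.4167)
x*(-172) + (-67 + 1/(97 - 162)) = -17/12*(-172) + (-67 + 1/(97 - 162)) = 731/3 + (-67 + 1/(-65)) = 731/3 + (-67 - 1/65) = 731/3 - 4356/65 = 34447/195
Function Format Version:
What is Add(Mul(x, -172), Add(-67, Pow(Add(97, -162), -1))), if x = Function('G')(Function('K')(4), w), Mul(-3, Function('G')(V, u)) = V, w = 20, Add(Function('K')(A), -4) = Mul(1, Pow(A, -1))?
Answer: Rational(34447, 195) ≈ 176.65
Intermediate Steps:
Function('K')(A) = Add(4, Pow(A, -1)) (Function('K')(A) = Add(4, Mul(1, Pow(A, -1))) = Add(4, Pow(A, -1)))
Function('G')(V, u) = Mul(Rational(-1, 3), V)
x = Rational(-17, 12) (x = Mul(Rational(-1, 3), Add(4, Pow(4, -1))) = Mul(Rational(-1, 3), Add(4, Rational(1, 4))) = Mul(Rational(-1, 3), Rational(17, 4)) = Rational(-17, 12) ≈ -1.4167)
Add(Mul(x, -172), Add(-67, Pow(Add(97, -162), -1))) = Add(Mul(Rational(-17, 12), -172), Add(-67, Pow(Add(97, -162), -1))) = Add(Rational(731, 3), Add(-67, Pow(-65, -1))) = Add(Rational(731, 3), Add(-67, Rational(-1, 65))) = Add(Rational(731, 3), Rational(-4356, 65)) = Rational(34447, 195)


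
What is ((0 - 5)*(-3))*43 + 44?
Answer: 689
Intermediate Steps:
((0 - 5)*(-3))*43 + 44 = -5*(-3)*43 + 44 = 15*43 + 44 = 645 + 44 = 689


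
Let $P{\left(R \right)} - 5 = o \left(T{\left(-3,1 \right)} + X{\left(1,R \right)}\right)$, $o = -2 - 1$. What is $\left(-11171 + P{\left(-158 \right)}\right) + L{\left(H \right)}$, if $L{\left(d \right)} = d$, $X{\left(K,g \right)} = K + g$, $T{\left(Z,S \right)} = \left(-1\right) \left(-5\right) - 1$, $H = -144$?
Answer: $-10851$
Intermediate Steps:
$T{\left(Z,S \right)} = 4$ ($T{\left(Z,S \right)} = 5 - 1 = 4$)
$o = -3$
$P{\left(R \right)} = -10 - 3 R$ ($P{\left(R \right)} = 5 - 3 \left(4 + \left(1 + R\right)\right) = 5 - 3 \left(5 + R\right) = 5 - \left(15 + 3 R\right) = -10 - 3 R$)
$\left(-11171 + P{\left(-158 \right)}\right) + L{\left(H \right)} = \left(-11171 - -464\right) - 144 = \left(-11171 + \left(-10 + 474\right)\right) - 144 = \left(-11171 + 464\right) - 144 = -10707 - 144 = -10851$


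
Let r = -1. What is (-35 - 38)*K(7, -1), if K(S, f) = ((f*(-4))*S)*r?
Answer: 2044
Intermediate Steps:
K(S, f) = 4*S*f (K(S, f) = ((f*(-4))*S)*(-1) = ((-4*f)*S)*(-1) = -4*S*f*(-1) = 4*S*f)
(-35 - 38)*K(7, -1) = (-35 - 38)*(4*7*(-1)) = -73*(-28) = 2044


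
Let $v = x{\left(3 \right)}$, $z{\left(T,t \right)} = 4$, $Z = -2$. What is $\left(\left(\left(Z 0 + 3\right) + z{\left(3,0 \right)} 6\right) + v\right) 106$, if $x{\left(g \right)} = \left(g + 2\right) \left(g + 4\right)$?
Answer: $6572$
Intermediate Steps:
$x{\left(g \right)} = \left(2 + g\right) \left(4 + g\right)$
$v = 35$ ($v = 8 + 3^{2} + 6 \cdot 3 = 8 + 9 + 18 = 35$)
$\left(\left(\left(Z 0 + 3\right) + z{\left(3,0 \right)} 6\right) + v\right) 106 = \left(\left(\left(\left(-2\right) 0 + 3\right) + 4 \cdot 6\right) + 35\right) 106 = \left(\left(\left(0 + 3\right) + 24\right) + 35\right) 106 = \left(\left(3 + 24\right) + 35\right) 106 = \left(27 + 35\right) 106 = 62 \cdot 106 = 6572$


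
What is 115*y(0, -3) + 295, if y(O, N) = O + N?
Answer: -50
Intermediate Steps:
y(O, N) = N + O
115*y(0, -3) + 295 = 115*(-3 + 0) + 295 = 115*(-3) + 295 = -345 + 295 = -50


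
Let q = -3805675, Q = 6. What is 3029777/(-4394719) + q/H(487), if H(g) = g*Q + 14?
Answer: -16733767655597/12902894984 ≈ -1296.9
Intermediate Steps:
H(g) = 14 + 6*g (H(g) = g*6 + 14 = 6*g + 14 = 14 + 6*g)
3029777/(-4394719) + q/H(487) = 3029777/(-4394719) - 3805675/(14 + 6*487) = 3029777*(-1/4394719) - 3805675/(14 + 2922) = -3029777/4394719 - 3805675/2936 = -16733767655597/12902894984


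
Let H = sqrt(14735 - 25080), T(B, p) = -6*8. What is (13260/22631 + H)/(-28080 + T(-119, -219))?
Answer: -1105/53047064 - I*sqrt(10345)/28128 ≈ -2.0831e-5 - 0.003616*I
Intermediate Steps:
T(B, p) = -48
H = I*sqrt(10345) (H = sqrt(-10345) = I*sqrt(10345) ≈ 101.71*I)
(13260/22631 + H)/(-28080 + T(-119, -219)) = (13260/22631 + I*sqrt(10345))/(-28080 - 48) = (13260*(1/22631) + I*sqrt(10345))/(-28128) = (13260/22631 + I*sqrt(10345))*(-1/28128) = -1105/53047064 - I*sqrt(10345)/28128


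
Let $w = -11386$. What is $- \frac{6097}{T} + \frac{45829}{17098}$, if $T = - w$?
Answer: $\frac{104390622}{48669457} \approx 2.1449$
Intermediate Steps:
$T = 11386$ ($T = \left(-1\right) \left(-11386\right) = 11386$)
$- \frac{6097}{T} + \frac{45829}{17098} = - \frac{6097}{11386} + \frac{45829}{17098} = \frac{104390622}{48669457}$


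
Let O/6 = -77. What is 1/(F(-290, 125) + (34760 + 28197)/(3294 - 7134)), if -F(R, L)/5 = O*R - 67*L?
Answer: -3840/2411678957 ≈ -1.5923e-6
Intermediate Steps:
O = -462 (O = 6*(-77) = -462)
F(R, L) = 335*L + 2310*R (F(R, L) = -5*(-462*R - 67*L) = 335*L + 2310*R)
1/(F(-290, 125) + (34760 + 28197)/(3294 - 7134)) = 1/((335*125 + 2310*(-290)) + (34760 + 28197)/(3294 - 7134)) = 1/((41875 - 669900) + 62957/(-3840)) = 1/(-628025 + 62957*(-1/3840)) = 1/(-628025 - 62957/3840) = 1/(-2411678957/3840) = -3840/2411678957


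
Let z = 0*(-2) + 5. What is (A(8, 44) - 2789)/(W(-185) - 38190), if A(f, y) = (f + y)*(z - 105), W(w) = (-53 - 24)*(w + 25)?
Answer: 7989/25870 ≈ 0.30881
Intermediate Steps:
z = 5 (z = 0 + 5 = 5)
W(w) = -1925 - 77*w (W(w) = -77*(25 + w) = -1925 - 77*w)
A(f, y) = -100*f - 100*y (A(f, y) = (f + y)*(5 - 105) = (f + y)*(-100) = -100*f - 100*y)
(A(8, 44) - 2789)/(W(-185) - 38190) = ((-100*8 - 100*44) - 2789)/((-1925 - 77*(-185)) - 38190) = ((-800 - 4400) - 2789)/((-1925 + 14245) - 38190) = (-5200 - 2789)/(12320 - 38190) = -7989/(-25870) = -7989*(-1/25870) = 7989/25870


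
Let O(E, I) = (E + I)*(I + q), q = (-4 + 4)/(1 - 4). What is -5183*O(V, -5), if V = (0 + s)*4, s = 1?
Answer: -25915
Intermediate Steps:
q = 0 (q = 0/(-3) = 0*(-1/3) = 0)
V = 4 (V = (0 + 1)*4 = 1*4 = 4)
O(E, I) = I*(E + I) (O(E, I) = (E + I)*(I + 0) = (E + I)*I = I*(E + I))
-5183*O(V, -5) = -(-25915)*(4 - 5) = -(-25915)*(-1) = -5183*5 = -25915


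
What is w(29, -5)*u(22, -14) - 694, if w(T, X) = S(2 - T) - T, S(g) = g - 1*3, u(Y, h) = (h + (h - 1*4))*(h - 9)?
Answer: -44118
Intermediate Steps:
u(Y, h) = (-9 + h)*(-4 + 2*h) (u(Y, h) = (h + (h - 4))*(-9 + h) = (h + (-4 + h))*(-9 + h) = (-4 + 2*h)*(-9 + h) = (-9 + h)*(-4 + 2*h))
S(g) = -3 + g (S(g) = g - 3 = -3 + g)
w(T, X) = -1 - 2*T (w(T, X) = (-3 + (2 - T)) - T = (-1 - T) - T = -1 - 2*T)
w(29, -5)*u(22, -14) - 694 = (-1 - 2*29)*(36 - 22*(-14) + 2*(-14)²) - 694 = (-1 - 58)*(36 + 308 + 2*196) - 694 = -59*(36 + 308 + 392) - 694 = -59*736 - 694 = -43424 - 694 = -44118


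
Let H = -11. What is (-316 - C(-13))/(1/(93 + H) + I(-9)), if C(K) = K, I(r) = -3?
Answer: 24846/245 ≈ 101.41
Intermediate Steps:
(-316 - C(-13))/(1/(93 + H) + I(-9)) = (-316 - 1*(-13))/(1/(93 - 11) - 3) = (-316 + 13)/(1/82 - 3) = -303/(1/82 - 3) = -303/(-245/82) = -303*(-82/245) = 24846/245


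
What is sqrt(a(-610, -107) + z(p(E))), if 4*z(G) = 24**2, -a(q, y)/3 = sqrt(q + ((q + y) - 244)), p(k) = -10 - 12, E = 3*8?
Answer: sqrt(144 - 3*I*sqrt(1571)) ≈ 12.86 - 4.6232*I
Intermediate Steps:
E = 24
p(k) = -22
a(q, y) = -3*sqrt(-244 + y + 2*q) (a(q, y) = -3*sqrt(q + ((q + y) - 244)) = -3*sqrt(q + (-244 + q + y)) = -3*sqrt(-244 + y + 2*q))
z(G) = 144 (z(G) = (1/4)*24**2 = (1/4)*576 = 144)
sqrt(a(-610, -107) + z(p(E))) = sqrt(-3*sqrt(-244 - 107 + 2*(-610)) + 144) = sqrt(-3*sqrt(-244 - 107 - 1220) + 144) = sqrt(-3*I*sqrt(1571) + 144) = sqrt(144 - 3*I*sqrt(1571))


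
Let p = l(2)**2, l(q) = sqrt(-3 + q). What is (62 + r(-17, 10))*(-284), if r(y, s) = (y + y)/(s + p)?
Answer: -148816/9 ≈ -16535.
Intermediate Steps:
p = -1 (p = (sqrt(-3 + 2))**2 = (sqrt(-1))**2 = I**2 = -1)
r(y, s) = 2*y/(-1 + s) (r(y, s) = (y + y)/(s - 1) = (2*y)/(-1 + s) = 2*y/(-1 + s))
(62 + r(-17, 10))*(-284) = (62 + 2*(-17)/(-1 + 10))*(-284) = (62 + 2*(-17)/9)*(-284) = (62 + 2*(-17)*(1/9))*(-284) = (62 - 34/9)*(-284) = (524/9)*(-284) = -148816/9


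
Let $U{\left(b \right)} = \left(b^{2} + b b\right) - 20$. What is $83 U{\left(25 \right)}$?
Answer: $102090$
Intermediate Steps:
$U{\left(b \right)} = -20 + 2 b^{2}$ ($U{\left(b \right)} = \left(b^{2} + b^{2}\right) - 20 = 2 b^{2} - 20 = -20 + 2 b^{2}$)
$83 U{\left(25 \right)} = 83 \left(-20 + 2 \cdot 25^{2}\right) = 83 \left(-20 + 2 \cdot 625\right) = 83 \left(-20 + 1250\right) = 83 \cdot 1230 = 102090$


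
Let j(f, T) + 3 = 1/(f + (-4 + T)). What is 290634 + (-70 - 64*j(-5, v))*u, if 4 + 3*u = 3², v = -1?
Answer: 290848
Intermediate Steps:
j(f, T) = -3 + 1/(-4 + T + f) (j(f, T) = -3 + 1/(f + (-4 + T)) = -3 + 1/(-4 + T + f))
u = 5/3 (u = -4/3 + (⅓)*3² = -4/3 + (⅓)*9 = -4/3 + 3 = 5/3 ≈ 1.6667)
290634 + (-70 - 64*j(-5, v))*u = 290634 + (-70 - 64*(13 - 3*(-1) - 3*(-5))/(-4 - 1 - 5))*(5/3) = 290634 + (-70 - 64*(13 + 3 + 15)/(-10))*(5/3) = 290634 + (-70 - (-32)*31/5)*(5/3) = 290634 + (-70 - 64*(-31/10))*(5/3) = 290634 + (-70 + 992/5)*(5/3) = 290634 + (642/5)*(5/3) = 290634 + 214 = 290848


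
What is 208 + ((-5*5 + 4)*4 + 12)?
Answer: 136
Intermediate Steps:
208 + ((-5*5 + 4)*4 + 12) = 208 + ((-25 + 4)*4 + 12) = 208 + (-21*4 + 12) = 208 + (-84 + 12) = 208 - 72 = 136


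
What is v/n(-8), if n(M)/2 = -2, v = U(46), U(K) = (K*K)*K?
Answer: -24334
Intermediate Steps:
U(K) = K**3 (U(K) = K**2*K = K**3)
v = 97336 (v = 46**3 = 97336)
n(M) = -4 (n(M) = 2*(-2) = -4)
v/n(-8) = 97336/(-4) = 97336*(-1/4) = -24334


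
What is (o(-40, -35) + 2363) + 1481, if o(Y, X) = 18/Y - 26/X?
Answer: 538201/140 ≈ 3844.3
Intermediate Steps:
o(Y, X) = -26/X + 18/Y
(o(-40, -35) + 2363) + 1481 = ((-26/(-35) + 18/(-40)) + 2363) + 1481 = ((-26*(-1/35) + 18*(-1/40)) + 2363) + 1481 = ((26/35 - 9/20) + 2363) + 1481 = (41/140 + 2363) + 1481 = 330861/140 + 1481 = 538201/140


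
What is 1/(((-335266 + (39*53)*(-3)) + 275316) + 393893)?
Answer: 1/327742 ≈ 3.0512e-6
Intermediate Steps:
1/(((-335266 + (39*53)*(-3)) + 275316) + 393893) = 1/(((-335266 + 2067*(-3)) + 275316) + 393893) = 1/(((-335266 - 6201) + 275316) + 393893) = 1/((-341467 + 275316) + 393893) = 1/(-66151 + 393893) = 1/327742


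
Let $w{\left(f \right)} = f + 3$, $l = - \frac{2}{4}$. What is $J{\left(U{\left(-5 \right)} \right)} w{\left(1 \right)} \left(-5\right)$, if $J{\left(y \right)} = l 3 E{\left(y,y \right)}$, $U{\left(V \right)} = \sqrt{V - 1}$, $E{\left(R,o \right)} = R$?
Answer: $30 i \sqrt{6} \approx 73.485 i$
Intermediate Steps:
$l = - \frac{1}{2}$ ($l = \left(-2\right) \frac{1}{4} = - \frac{1}{2} \approx -0.5$)
$w{\left(f \right)} = 3 + f$
$U{\left(V \right)} = \sqrt{-1 + V}$
$J{\left(y \right)} = - \frac{3 y}{2}$ ($J{\left(y \right)} = \left(- \frac{1}{2}\right) 3 y = - \frac{3 y}{2}$)
$J{\left(U{\left(-5 \right)} \right)} w{\left(1 \right)} \left(-5\right) = - \frac{3 \sqrt{-1 - 5}}{2} \left(3 + 1\right) \left(-5\right) = - \frac{3 \sqrt{-6}}{2} \cdot 4 \left(-5\right) = - \frac{3 i \sqrt{6}}{2} \cdot 4 \left(-5\right) = - 6 i \sqrt{6} \left(-5\right) = 30 i \sqrt{6}$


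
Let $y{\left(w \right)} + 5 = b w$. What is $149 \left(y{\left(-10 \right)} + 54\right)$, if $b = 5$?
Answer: $-149$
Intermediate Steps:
$y{\left(w \right)} = -5 + 5 w$
$149 \left(y{\left(-10 \right)} + 54\right) = 149 \left(\left(-5 + 5 \left(-10\right)\right) + 54\right) = 149 \left(\left(-5 - 50\right) + 54\right) = 149 \left(-55 + 54\right) = 149 \left(-1\right) = -149$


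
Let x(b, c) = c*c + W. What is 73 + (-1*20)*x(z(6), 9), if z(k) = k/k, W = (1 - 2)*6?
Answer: -1427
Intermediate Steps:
W = -6 (W = -1*6 = -6)
z(k) = 1
x(b, c) = -6 + c² (x(b, c) = c*c - 6 = c² - 6 = -6 + c²)
73 + (-1*20)*x(z(6), 9) = 73 + (-1*20)*(-6 + 9²) = 73 - 20*(-6 + 81) = 73 - 20*75 = 73 - 1500 = -1427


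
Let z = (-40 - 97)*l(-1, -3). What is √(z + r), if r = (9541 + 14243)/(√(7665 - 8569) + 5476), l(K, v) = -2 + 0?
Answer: √(3910934672656030 - 22288194510*I*√226)/3748435 ≈ 16.684 - 0.00071468*I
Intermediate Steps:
l(K, v) = -2
z = 274 (z = (-40 - 97)*(-2) = -137*(-2) = 274)
r = 23784/(5476 + 2*I*√226) (r = 23784/(√(-904) + 5476) = 23784/(2*I*√226 + 5476) = 23784/(5476 + 2*I*√226) ≈ 4.3432 - 0.023847*I)
√(z + r) = √(274 + (16280148/3748435 - 5946*I*√226/3748435)) = √(1043351338/3748435 - 5946*I*√226/3748435)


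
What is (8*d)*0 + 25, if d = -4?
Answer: 25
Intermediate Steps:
(8*d)*0 + 25 = (8*(-4))*0 + 25 = -32*0 + 25 = 0 + 25 = 25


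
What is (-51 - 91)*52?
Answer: -7384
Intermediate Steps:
(-51 - 91)*52 = -142*52 = -7384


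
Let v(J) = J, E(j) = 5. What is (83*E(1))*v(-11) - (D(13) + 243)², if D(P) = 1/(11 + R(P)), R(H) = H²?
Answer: -2061181081/32400 ≈ -63617.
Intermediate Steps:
D(P) = 1/(11 + P²)
(83*E(1))*v(-11) - (D(13) + 243)² = (83*5)*(-11) - (1/(11 + 13²) + 243)² = 415*(-11) - (1/(11 + 169) + 243)² = -4565 - (1/180 + 243)² = -4565 - (43741/180)² = -4565 - 1*1913275081/32400 = -4565 - 1913275081/32400 = -2061181081/32400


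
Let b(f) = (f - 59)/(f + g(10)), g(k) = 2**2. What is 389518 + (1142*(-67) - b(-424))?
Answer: 6260057/20 ≈ 3.1300e+5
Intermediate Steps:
g(k) = 4
b(f) = (-59 + f)/(4 + f) (b(f) = (f - 59)/(f + 4) = (-59 + f)/(4 + f))
389518 + (1142*(-67) - b(-424)) = 389518 + (1142*(-67) - (-59 - 424)/(4 - 424)) = 389518 + (-76514 - (-483)/(-420)) = 389518 + (-76514 - (-1)*(-483)/420) = 389518 + (-76514 - 1*23/20) = 389518 + (-76514 - 23/20) = 389518 - 1530303/20 = 6260057/20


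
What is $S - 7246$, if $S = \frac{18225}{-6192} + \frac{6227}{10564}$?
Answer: $- \frac{13170316949}{1817008} \approx -7248.4$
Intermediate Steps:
$S = - \frac{4276981}{1817008}$ ($S = 18225 \left(- \frac{1}{6192}\right) + 6227 \cdot \frac{1}{10564} = - \frac{2025}{688} + \frac{6227}{10564} = - \frac{4276981}{1817008} \approx -2.3539$)
$S - 7246 = - \frac{4276981}{1817008} - 7246 = - \frac{13170316949}{1817008}$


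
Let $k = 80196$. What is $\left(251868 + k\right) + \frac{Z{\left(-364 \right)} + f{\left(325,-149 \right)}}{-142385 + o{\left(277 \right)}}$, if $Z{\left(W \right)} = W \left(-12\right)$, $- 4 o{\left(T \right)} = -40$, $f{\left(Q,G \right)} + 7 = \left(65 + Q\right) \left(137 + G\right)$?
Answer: $\frac{47277612319}{142375} \approx 3.3206 \cdot 10^{5}$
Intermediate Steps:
$f{\left(Q,G \right)} = -7 + \left(65 + Q\right) \left(137 + G\right)$
$o{\left(T \right)} = 10$ ($o{\left(T \right)} = \left(- \frac{1}{4}\right) \left(-40\right) = 10$)
$Z{\left(W \right)} = - 12 W$
$\left(251868 + k\right) + \frac{Z{\left(-364 \right)} + f{\left(325,-149 \right)}}{-142385 + o{\left(277 \right)}} = \left(251868 + 80196\right) + \frac{\left(-12\right) \left(-364\right) + \left(8898 + 65 \left(-149\right) + 137 \cdot 325 - 48425\right)}{-142385 + 10} = 332064 + \frac{4368 + \left(8898 - 9685 + 44525 - 48425\right)}{-142375} = 332064 + \left(4368 - 4687\right) \left(- \frac{1}{142375}\right) = 332064 - - \frac{319}{142375} = 332064 + \frac{319}{142375} = \frac{47277612319}{142375}$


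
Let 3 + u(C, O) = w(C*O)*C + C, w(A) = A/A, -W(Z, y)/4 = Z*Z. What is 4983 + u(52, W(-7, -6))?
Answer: 5084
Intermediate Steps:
W(Z, y) = -4*Z² (W(Z, y) = -4*Z*Z = -4*Z²)
w(A) = 1
u(C, O) = -3 + 2*C (u(C, O) = -3 + (1*C + C) = -3 + (C + C) = -3 + 2*C)
4983 + u(52, W(-7, -6)) = 4983 + (-3 + 2*52) = 4983 + (-3 + 104) = 4983 + 101 = 5084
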